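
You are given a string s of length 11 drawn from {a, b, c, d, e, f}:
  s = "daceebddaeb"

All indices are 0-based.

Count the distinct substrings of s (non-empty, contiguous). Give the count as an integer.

58

rank→(start, suffix):
  0 → (1, 'aceebddaeb')
  1 → (8, 'aeb')
  2 → (10, 'b')
  3 → (5, 'bddaeb')
  4 → (2, 'ceebddaeb')
  5 → (0, 'daceebddaeb')
  6 → (7, 'daeb')
  7 → (6, 'ddaeb')
  8 → (9, 'eb')
  9 → (4, 'ebddaeb')
  10 → (3, 'eebddaeb')

SA = [1, 8, 10, 5, 2, 0, 7, 6, 9, 4, 3]
rank  pair      lcp
   1  s[1:],s[8:]  1  'a'
   2  s[8:],s[10:]  0  ''
   3  s[10:],s[5:]  1  'b'
   4  s[5:],s[2:]  0  ''
   5  s[2:],s[0:]  0  ''
   6  s[0:],s[7:]  2  'da'
   7  s[7:],s[6:]  1  'd'
   8  s[6:],s[9:]  0  ''
   9  s[9:],s[4:]  2  'eb'
  10  s[4:],s[3:]  1  'e'

n(n+1)/2 = 11·12/2 = 66
Σ LCP = 0 + 1 + 0 + 1 + 0 + 0 + 2 + 1 + 0 + 2 + 1 = 8
distinct = 66 − 8 = 58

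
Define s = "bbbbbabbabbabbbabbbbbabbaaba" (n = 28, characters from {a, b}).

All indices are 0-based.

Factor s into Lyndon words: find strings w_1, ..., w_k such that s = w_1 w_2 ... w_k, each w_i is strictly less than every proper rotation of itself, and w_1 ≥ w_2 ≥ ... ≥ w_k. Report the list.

["b", "b", "b", "b", "b", "abbabbabbbabbbbb", "abb", "aab", "a"]

emit factor 1: 'b' (i=0, period=1)
emit factor 2: 'b' (i=1, period=1)
emit factor 3: 'b' (i=2, period=1)
emit factor 4: 'b' (i=3, period=1)
emit factor 5: 'b' (i=4, period=1)
emit factor 6: 'abbabbabbbabbbbb' (i=5, period=16)
emit factor 7: 'abb' (i=21, period=3)
emit factor 8: 'aab' (i=24, period=3)
emit factor 9: 'a' (i=27, period=1)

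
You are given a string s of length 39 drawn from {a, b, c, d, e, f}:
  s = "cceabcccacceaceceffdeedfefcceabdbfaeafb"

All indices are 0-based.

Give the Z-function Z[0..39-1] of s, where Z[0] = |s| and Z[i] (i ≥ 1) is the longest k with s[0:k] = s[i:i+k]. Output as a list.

Z[0]=39
i=1: fresh scan; Z[1]=1 grow→box=[1,2)
i=2: fresh scan; Z[2]=0
i=3: fresh scan; Z[3]=0
i=4: fresh scan; Z[4]=0
i=5: fresh scan; Z[5]=2 grow→box=[5,7)
i=6: min(r-i=1, Z[1]=1)=1; Z[6]=2 grow→box=[6,8)
i=7: min(r-i=1, Z[1]=1)=1; Z[7]=1
i=8: fresh scan; Z[8]=0
i=9: fresh scan; Z[9]=4 grow→box=[9,13)
i=10: min(r-i=3, Z[1]=1)=1; Z[10]=1
i=11: min(r-i=2, Z[2]=0)=0; Z[11]=0
i=12: min(r-i=1, Z[3]=0)=0; Z[12]=0
i=13: fresh scan; Z[13]=1 grow→box=[13,14)
i=14: fresh scan; Z[14]=0
i=15: fresh scan; Z[15]=1 grow→box=[15,16)
i=16: fresh scan; Z[16]=0
i=17: fresh scan; Z[17]=0
i=18: fresh scan; Z[18]=0
i=19: fresh scan; Z[19]=0
i=20: fresh scan; Z[20]=0
i=21: fresh scan; Z[21]=0
i=22: fresh scan; Z[22]=0
i=23: fresh scan; Z[23]=0
i=24: fresh scan; Z[24]=0
i=25: fresh scan; Z[25]=0
i=26: fresh scan; Z[26]=5 grow→box=[26,31)
i=27: min(r-i=4, Z[1]=1)=1; Z[27]=1
i=28: min(r-i=3, Z[2]=0)=0; Z[28]=0
i=29: min(r-i=2, Z[3]=0)=0; Z[29]=0
i=30: min(r-i=1, Z[4]=0)=0; Z[30]=0
i=31: fresh scan; Z[31]=0
i=32: fresh scan; Z[32]=0
i=33: fresh scan; Z[33]=0
i=34: fresh scan; Z[34]=0
i=35: fresh scan; Z[35]=0
i=36: fresh scan; Z[36]=0
i=37: fresh scan; Z[37]=0
i=38: fresh scan; Z[38]=0

[39, 1, 0, 0, 0, 2, 2, 1, 0, 4, 1, 0, 0, 1, 0, 1, 0, 0, 0, 0, 0, 0, 0, 0, 0, 0, 5, 1, 0, 0, 0, 0, 0, 0, 0, 0, 0, 0, 0]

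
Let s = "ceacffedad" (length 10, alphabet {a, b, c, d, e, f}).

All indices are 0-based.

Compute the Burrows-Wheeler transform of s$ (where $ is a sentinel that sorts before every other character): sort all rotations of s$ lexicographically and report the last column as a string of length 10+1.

rank  rotation     last
    0  $ceacffedad  d
    1  acffedad$ce  e
    2  ad$ceacffed  d
    3  ceacffedad$  $
    4  cffedad$cea  a
    5  d$ceacffeda  a
    6  dad$ceacffe  e
    7  eacffedad$c  c
    8  edad$ceacff  f
    9  fedad$ceacf  f
   10  ffedad$ceac  c

ded$aaecffc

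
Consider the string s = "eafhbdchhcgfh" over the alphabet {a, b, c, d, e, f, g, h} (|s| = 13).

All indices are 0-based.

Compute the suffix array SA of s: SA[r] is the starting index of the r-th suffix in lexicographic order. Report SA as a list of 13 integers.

[1, 4, 9, 6, 5, 0, 11, 2, 10, 12, 3, 8, 7]

sorted suffixes:
  #0 SA[0]=1  'afhbdchhcgfh'
  #1 SA[1]=4  'bdchhcgfh'
  #2 SA[2]=9  'cgfh'
  #3 SA[3]=6  'chhcgfh'
  #4 SA[4]=5  'dchhcgfh'
  #5 SA[5]=0  'eafhbdchhcgfh'
  #6 SA[6]=11  'fh'
  #7 SA[7]=2  'fhbdchhcgfh'
  #8 SA[8]=10  'gfh'
  #9 SA[9]=12  'h'
  #10 SA[10]=3  'hbdchhcgfh'
  #11 SA[11]=8  'hcgfh'
  #12 SA[12]=7  'hhcgfh'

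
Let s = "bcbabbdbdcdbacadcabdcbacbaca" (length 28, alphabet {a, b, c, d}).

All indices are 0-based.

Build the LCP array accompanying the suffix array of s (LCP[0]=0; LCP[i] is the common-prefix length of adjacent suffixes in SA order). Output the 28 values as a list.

[0, 1, 2, 1, 3, 2, 1, 0, 2, 4, 3, 1, 1, 1, 2, 3, 0, 2, 2, 1, 3, 4, 1, 0, 2, 1, 2, 2]

sorted suffixes:
  #0 SA[0]=27  'a'
  #1 SA[1]=3  'abbdbdcdbacadcabdcbacbaca'
  #2 SA[2]=17  'abdcbacbaca'
  #3 SA[3]=25  'aca'
  #4 SA[4]=12  'acadcabdcbacbaca'
  #5 SA[5]=22  'acbaca'
  #6 SA[6]=14  'adcabdcbacbaca'
  #7 SA[7]=2  'babbdbdcdbacadcabdcbacbaca'
  #8 SA[8]=24  'baca'
  #9 SA[9]=11  'bacadcabdcbacbaca'
  #10 SA[10]=21  'bacbaca'
  #11 SA[11]=4  'bbdbdcdbacadcabdcbacbaca'
  #12 SA[12]=0  'bcbabbdbdcdbacadcabdcbacbaca'
  #13 SA[13]=5  'bdbdcdbacadcabdcbacbaca'
  #14 SA[14]=18  'bdcbacbaca'
  #15 SA[15]=7  'bdcdbacadcabdcbacbaca'
  #16 SA[16]=26  'ca'
  #17 SA[17]=16  'cabdcbacbaca'
  #18 SA[18]=13  'cadcabdcbacbaca'
  #19 SA[19]=1  'cbabbdbdcdbacadcabdcbacbaca'
  #20 SA[20]=23  'cbaca'
  #21 SA[21]=20  'cbacbaca'
  #22 SA[22]=9  'cdbacadcabdcbacbaca'
  #23 SA[23]=10  'dbacadcabdcbacbaca'
  #24 SA[24]=6  'dbdcdbacadcabdcbacbaca'
  #25 SA[25]=15  'dcabdcbacbaca'
  #26 SA[26]=19  'dcbacbaca'
  #27 SA[27]=8  'dcdbacadcabdcbacbaca'

SA = [27, 3, 17, 25, 12, 22, 14, 2, 24, 11, 21, 4, 0, 5, 18, 7, 26, 16, 13, 1, 23, 20, 9, 10, 6, 15, 19, 8]
i: (SA[i-1],SA[i]) lcp shared
  1: (27,3) 1 'a'
  2: (3,17) 2 'ab'
  3: (17,25) 1 'a'
  4: (25,12) 3 'aca'
  5: (12,22) 2 'ac'
  6: (22,14) 1 'a'
  7: (14,2) 0 ''
  8: (2,24) 2 'ba'
  9: (24,11) 4 'baca'
  10: (11,21) 3 'bac'
  11: (21,4) 1 'b'
  12: (4,0) 1 'b'
  13: (0,5) 1 'b'
  14: (5,18) 2 'bd'
  15: (18,7) 3 'bdc'
  16: (7,26) 0 ''
  17: (26,16) 2 'ca'
  18: (16,13) 2 'ca'
  19: (13,1) 1 'c'
  20: (1,23) 3 'cba'
  21: (23,20) 4 'cbac'
  22: (20,9) 1 'c'
  23: (9,10) 0 ''
  24: (10,6) 2 'db'
  25: (6,15) 1 'd'
  26: (15,19) 2 'dc'
  27: (19,8) 2 'dc'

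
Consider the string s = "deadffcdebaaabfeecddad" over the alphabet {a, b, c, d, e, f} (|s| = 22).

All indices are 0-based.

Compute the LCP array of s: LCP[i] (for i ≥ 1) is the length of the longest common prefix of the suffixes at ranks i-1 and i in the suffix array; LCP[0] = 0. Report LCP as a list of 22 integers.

[0, 2, 1, 1, 2, 0, 1, 0, 2, 0, 1, 1, 1, 2, 1, 0, 1, 1, 1, 0, 1, 1]

sorted suffixes:
  #0 SA[0]=10  'aaabfeecddad'
  #1 SA[1]=11  'aabfeecddad'
  #2 SA[2]=12  'abfeecddad'
  #3 SA[3]=20  'ad'
  #4 SA[4]=2  'adffcdebaaabfeecddad'
  #5 SA[5]=9  'baaabfeecddad'
  #6 SA[6]=13  'bfeecddad'
  #7 SA[7]=17  'cddad'
  #8 SA[8]=6  'cdebaaabfeecddad'
  #9 SA[9]=21  'd'
  #10 SA[10]=19  'dad'
  #11 SA[11]=18  'ddad'
  #12 SA[12]=0  'deadffcdebaaabfeecddad'
  #13 SA[13]=7  'debaaabfeecddad'
  #14 SA[14]=3  'dffcdebaaabfeecddad'
  #15 SA[15]=1  'eadffcdebaaabfeecddad'
  #16 SA[16]=8  'ebaaabfeecddad'
  #17 SA[17]=16  'ecddad'
  #18 SA[18]=15  'eecddad'
  #19 SA[19]=5  'fcdebaaabfeecddad'
  #20 SA[20]=14  'feecddad'
  #21 SA[21]=4  'ffcdebaaabfeecddad'

SA = [10, 11, 12, 20, 2, 9, 13, 17, 6, 21, 19, 18, 0, 7, 3, 1, 8, 16, 15, 5, 14, 4]
rank  pair      lcp
   1  s[10:],s[11:]  2  'aa'
   2  s[11:],s[12:]  1  'a'
   3  s[12:],s[20:]  1  'a'
   4  s[20:],s[2:]  2  'ad'
   5  s[2:],s[9:]  0  ''
   6  s[9:],s[13:]  1  'b'
   7  s[13:],s[17:]  0  ''
   8  s[17:],s[6:]  2  'cd'
   9  s[6:],s[21:]  0  ''
  10  s[21:],s[19:]  1  'd'
  11  s[19:],s[18:]  1  'd'
  12  s[18:],s[0:]  1  'd'
  13  s[0:],s[7:]  2  'de'
  14  s[7:],s[3:]  1  'd'
  15  s[3:],s[1:]  0  ''
  16  s[1:],s[8:]  1  'e'
  17  s[8:],s[16:]  1  'e'
  18  s[16:],s[15:]  1  'e'
  19  s[15:],s[5:]  0  ''
  20  s[5:],s[14:]  1  'f'
  21  s[14:],s[4:]  1  'f'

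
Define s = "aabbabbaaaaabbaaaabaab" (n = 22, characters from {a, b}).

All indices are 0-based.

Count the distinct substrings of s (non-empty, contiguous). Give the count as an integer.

187

sorted suffixes:
  #0 SA[0]=7  'aaaaabbaaaabaab'
  #1 SA[1]=14  'aaaabaab'
  #2 SA[2]=8  'aaaabbaaaabaab'
  #3 SA[3]=15  'aaabaab'
  #4 SA[4]=9  'aaabbaaaabaab'
  #5 SA[5]=19  'aab'
  #6 SA[6]=16  'aabaab'
  #7 SA[7]=10  'aabbaaaabaab'
  #8 SA[8]=0  'aabbabbaaaaabbaaaabaab'
  #9 SA[9]=20  'ab'
  #10 SA[10]=17  'abaab'
  #11 SA[11]=4  'abbaaaaabbaaaabaab'
  #12 SA[12]=11  'abbaaaabaab'
  #13 SA[13]=1  'abbabbaaaaabbaaaabaab'
  #14 SA[14]=21  'b'
  #15 SA[15]=6  'baaaaabbaaaabaab'
  #16 SA[16]=13  'baaaabaab'
  #17 SA[17]=18  'baab'
  #18 SA[18]=3  'babbaaaaabbaaaabaab'
  #19 SA[19]=5  'bbaaaaabbaaaabaab'
  #20 SA[20]=12  'bbaaaabaab'
  #21 SA[21]=2  'bbabbaaaaabbaaaabaab'

SA = [7, 14, 8, 15, 9, 19, 16, 10, 0, 20, 17, 4, 11, 1, 21, 6, 13, 18, 3, 5, 12, 2]
rank  pair      lcp
   1  s[7:],s[14:]  4  'aaaa'
   2  s[14:],s[8:]  5  'aaaab'
   3  s[8:],s[15:]  3  'aaa'
   4  s[15:],s[9:]  4  'aaab'
   5  s[9:],s[19:]  2  'aa'
   6  s[19:],s[16:]  3  'aab'
   7  s[16:],s[10:]  3  'aab'
   8  s[10:],s[0:]  5  'aabba'
   9  s[0:],s[20:]  1  'a'
  10  s[20:],s[17:]  2  'ab'
  11  s[17:],s[4:]  2  'ab'
  12  s[4:],s[11:]  7  'abbaaaa'
  13  s[11:],s[1:]  4  'abba'
  14  s[1:],s[21:]  0  ''
  15  s[21:],s[6:]  1  'b'
  16  s[6:],s[13:]  5  'baaaa'
  17  s[13:],s[18:]  3  'baa'
  18  s[18:],s[3:]  2  'ba'
  19  s[3:],s[5:]  1  'b'
  20  s[5:],s[12:]  6  'bbaaaa'
  21  s[12:],s[2:]  3  'bba'

n(n+1)/2 = 22·23/2 = 253
Σ LCP = 0 + 4 + 5 + 3 + 4 + 2 + 3 + 3 + 5 + 1 + 2 + 2 + 7 + 4 + 0 + 1 + 5 + 3 + 2 + 1 + 6 + 3 = 66
distinct = 253 − 66 = 187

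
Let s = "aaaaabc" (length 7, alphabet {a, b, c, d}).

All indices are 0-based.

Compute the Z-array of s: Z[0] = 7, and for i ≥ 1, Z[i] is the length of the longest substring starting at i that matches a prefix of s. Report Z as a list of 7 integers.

[7, 4, 3, 2, 1, 0, 0]

Z[0]=7
i=1: fresh scan; Z[1]=4 grow→box=[1,5)
i=2: min(r-i=3, Z[1]=4)=3; Z[2]=3
i=3: min(r-i=2, Z[2]=3)=2; Z[3]=2
i=4: min(r-i=1, Z[3]=2)=1; Z[4]=1
i=5: fresh scan; Z[5]=0
i=6: fresh scan; Z[6]=0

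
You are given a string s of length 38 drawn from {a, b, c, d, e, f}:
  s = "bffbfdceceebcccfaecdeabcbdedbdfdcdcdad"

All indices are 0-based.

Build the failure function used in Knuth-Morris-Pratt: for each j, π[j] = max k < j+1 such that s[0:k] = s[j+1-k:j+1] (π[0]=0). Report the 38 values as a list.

π[0] = 0
j=1 s[j]='f': π[1]=0 (border '')
j=2 s[j]='f': π[2]=0 (border '')
j=3 s[j]='b': π[3]=1 (border 'b')
j=4 s[j]='f': π[4]=2 (border 'bf')
j=5 s[j]='d': k: 2→0; π[5]=0 (border '')
j=6 s[j]='c': π[6]=0 (border '')
j=7 s[j]='e': π[7]=0 (border '')
j=8 s[j]='c': π[8]=0 (border '')
j=9 s[j]='e': π[9]=0 (border '')
j=10 s[j]='e': π[10]=0 (border '')
j=11 s[j]='b': π[11]=1 (border 'b')
j=12 s[j]='c': k: 1→0; π[12]=0 (border '')
j=13 s[j]='c': π[13]=0 (border '')
j=14 s[j]='c': π[14]=0 (border '')
j=15 s[j]='f': π[15]=0 (border '')
j=16 s[j]='a': π[16]=0 (border '')
j=17 s[j]='e': π[17]=0 (border '')
j=18 s[j]='c': π[18]=0 (border '')
j=19 s[j]='d': π[19]=0 (border '')
j=20 s[j]='e': π[20]=0 (border '')
j=21 s[j]='a': π[21]=0 (border '')
j=22 s[j]='b': π[22]=1 (border 'b')
j=23 s[j]='c': k: 1→0; π[23]=0 (border '')
j=24 s[j]='b': π[24]=1 (border 'b')
j=25 s[j]='d': k: 1→0; π[25]=0 (border '')
j=26 s[j]='e': π[26]=0 (border '')
j=27 s[j]='d': π[27]=0 (border '')
j=28 s[j]='b': π[28]=1 (border 'b')
j=29 s[j]='d': k: 1→0; π[29]=0 (border '')
j=30 s[j]='f': π[30]=0 (border '')
j=31 s[j]='d': π[31]=0 (border '')
j=32 s[j]='c': π[32]=0 (border '')
j=33 s[j]='d': π[33]=0 (border '')
j=34 s[j]='c': π[34]=0 (border '')
j=35 s[j]='d': π[35]=0 (border '')
j=36 s[j]='a': π[36]=0 (border '')
j=37 s[j]='d': π[37]=0 (border '')

[0, 0, 0, 1, 2, 0, 0, 0, 0, 0, 0, 1, 0, 0, 0, 0, 0, 0, 0, 0, 0, 0, 1, 0, 1, 0, 0, 0, 1, 0, 0, 0, 0, 0, 0, 0, 0, 0]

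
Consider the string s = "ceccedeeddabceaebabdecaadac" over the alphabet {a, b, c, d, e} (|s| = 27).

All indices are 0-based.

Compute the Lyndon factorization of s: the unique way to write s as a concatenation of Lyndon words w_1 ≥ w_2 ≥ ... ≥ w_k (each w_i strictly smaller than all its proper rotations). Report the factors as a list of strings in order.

["ce", "ccedeedd", "abceaebabdec", "aadac"]

emit factor 1: 'ce' (i=0, period=2)
emit factor 2: 'ccedeedd' (i=2, period=8)
emit factor 3: 'abceaebabdec' (i=10, period=12)
emit factor 4: 'aadac' (i=22, period=5)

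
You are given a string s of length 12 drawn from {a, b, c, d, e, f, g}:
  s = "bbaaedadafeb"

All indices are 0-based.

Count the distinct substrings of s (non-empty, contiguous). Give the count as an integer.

rank→(start, suffix):
  0 → (2, 'aaedadafeb')
  1 → (6, 'adafeb')
  2 → (3, 'aedadafeb')
  3 → (8, 'afeb')
  4 → (11, 'b')
  5 → (1, 'baaedadafeb')
  6 → (0, 'bbaaedadafeb')
  7 → (5, 'dadafeb')
  8 → (7, 'dafeb')
  9 → (10, 'eb')
  10 → (4, 'edadafeb')
  11 → (9, 'feb')

SA = [2, 6, 3, 8, 11, 1, 0, 5, 7, 10, 4, 9]
[i] adj suffixes → lcp
  [1] 2/6 → 1 ('a')
  [2] 6/3 → 1 ('a')
  [3] 3/8 → 1 ('a')
  [4] 8/11 → 0 ('')
  [5] 11/1 → 1 ('b')
  [6] 1/0 → 1 ('b')
  [7] 0/5 → 0 ('')
  [8] 5/7 → 2 ('da')
  [9] 7/10 → 0 ('')
  [10] 10/4 → 1 ('e')
  [11] 4/9 → 0 ('')

n(n+1)/2 = 12·13/2 = 78
Σ LCP = 0 + 1 + 1 + 1 + 0 + 1 + 1 + 0 + 2 + 0 + 1 + 0 = 8
distinct = 78 − 8 = 70

70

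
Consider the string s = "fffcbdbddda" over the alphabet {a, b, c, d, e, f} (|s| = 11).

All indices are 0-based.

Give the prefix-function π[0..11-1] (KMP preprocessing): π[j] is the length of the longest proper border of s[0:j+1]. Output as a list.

π[0] = 0
j=1 s[j]='f': π[1]=1 (border 'f')
j=2 s[j]='f': π[2]=2 (border 'ff')
j=3 s[j]='c': k: 2→1→0; π[3]=0 (border '')
j=4 s[j]='b': π[4]=0 (border '')
j=5 s[j]='d': π[5]=0 (border '')
j=6 s[j]='b': π[6]=0 (border '')
j=7 s[j]='d': π[7]=0 (border '')
j=8 s[j]='d': π[8]=0 (border '')
j=9 s[j]='d': π[9]=0 (border '')
j=10 s[j]='a': π[10]=0 (border '')

[0, 1, 2, 0, 0, 0, 0, 0, 0, 0, 0]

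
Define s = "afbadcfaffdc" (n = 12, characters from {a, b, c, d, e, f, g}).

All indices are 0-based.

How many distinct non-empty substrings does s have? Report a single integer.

69

rank | idx | suffix
   0 |   3 | adcfaffdc
   1 |   0 | afbadcfaffdc
   2 |   7 | affdc
   3 |   2 | badcfaffdc
   4 |  11 | c
   5 |   5 | cfaffdc
   6 |  10 | dc
   7 |   4 | dcfaffdc
   8 |   6 | faffdc
   9 |   1 | fbadcfaffdc
  10 |   9 | fdc
  11 |   8 | ffdc

SA = [3, 0, 7, 2, 11, 5, 10, 4, 6, 1, 9, 8]
[i] adj suffixes → lcp
  [1] 3/0 → 1 ('a')
  [2] 0/7 → 2 ('af')
  [3] 7/2 → 0 ('')
  [4] 2/11 → 0 ('')
  [5] 11/5 → 1 ('c')
  [6] 5/10 → 0 ('')
  [7] 10/4 → 2 ('dc')
  [8] 4/6 → 0 ('')
  [9] 6/1 → 1 ('f')
  [10] 1/9 → 1 ('f')
  [11] 9/8 → 1 ('f')

n(n+1)/2 = 12·13/2 = 78
Σ LCP = 0 + 1 + 2 + 0 + 0 + 1 + 0 + 2 + 0 + 1 + 1 + 1 = 9
distinct = 78 − 9 = 69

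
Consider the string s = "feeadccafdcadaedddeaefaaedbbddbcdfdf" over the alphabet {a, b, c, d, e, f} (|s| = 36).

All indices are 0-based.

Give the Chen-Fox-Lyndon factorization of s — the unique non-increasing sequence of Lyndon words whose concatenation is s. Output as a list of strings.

emit factor 1: 'f' (i=0, period=1)
emit factor 2: 'e' (i=1, period=1)
emit factor 3: 'e' (i=2, period=1)
emit factor 4: 'adccafdc' (i=3, period=8)
emit factor 5: 'adaedddeaef' (i=11, period=11)
emit factor 6: 'aaedbbddbcdfdf' (i=22, period=14)

["f", "e", "e", "adccafdc", "adaedddeaef", "aaedbbddbcdfdf"]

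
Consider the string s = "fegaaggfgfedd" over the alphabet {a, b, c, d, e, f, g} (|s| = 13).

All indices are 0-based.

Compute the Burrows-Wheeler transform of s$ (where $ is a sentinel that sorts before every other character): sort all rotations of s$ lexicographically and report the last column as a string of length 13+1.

dgadeffg$gefga

rank  rotation        last
    0  $fegaaggfgfedd  d
    1  aaggfgfedd$feg  g
    2  aggfgfedd$fega  a
    3  d$fegaaggfgfed  d
    4  dd$fegaaggfgfe  e
    5  edd$fegaaggfgf  f
    6  egaaggfgfedd$f  f
    7  fedd$fegaaggfg  g
    8  fegaaggfgfedd$  $
    9  fgfedd$fegaagg  g
   10  gaaggfgfedd$fe  e
   11  gfedd$fegaaggf  f
   12  gfgfedd$fegaag  g
   13  ggfgfedd$fegaa  a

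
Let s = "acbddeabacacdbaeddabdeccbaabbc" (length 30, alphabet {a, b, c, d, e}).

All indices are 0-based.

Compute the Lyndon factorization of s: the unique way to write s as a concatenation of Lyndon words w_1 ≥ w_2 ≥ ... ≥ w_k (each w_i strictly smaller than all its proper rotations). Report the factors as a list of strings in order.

emit factor 1: 'acbdde' (i=0, period=6)
emit factor 2: 'abacacdbaeddabdeccb' (i=6, period=19)
emit factor 3: 'aabbc' (i=25, period=5)

["acbdde", "abacacdbaeddabdeccb", "aabbc"]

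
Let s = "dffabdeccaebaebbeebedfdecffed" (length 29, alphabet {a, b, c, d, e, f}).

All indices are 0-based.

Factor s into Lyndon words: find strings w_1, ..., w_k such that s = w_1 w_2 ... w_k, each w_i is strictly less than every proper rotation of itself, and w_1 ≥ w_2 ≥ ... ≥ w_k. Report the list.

emit factor 1: 'dff' (i=0, period=3)
emit factor 2: 'abdeccaebaebbeebedfdecffed' (i=3, period=26)

["dff", "abdeccaebaebbeebedfdecffed"]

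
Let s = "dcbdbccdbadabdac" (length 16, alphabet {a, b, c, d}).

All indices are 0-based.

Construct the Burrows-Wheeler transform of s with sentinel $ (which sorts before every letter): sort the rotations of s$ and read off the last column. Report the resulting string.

cddbddacadbcabcb$

rank  rotation           last
    0  $dcbdbccdbadabdac  c
    1  abdac$dcbdbccdbad  d
    2  ac$dcbdbccdbadabd  d
    3  adabdac$dcbdbccdb  b
    4  badabdac$dcbdbccd  d
    5  bccdbadabdac$dcbd  d
    6  bdac$dcbdbccdbada  a
    7  bdbccdbadabdac$dc  c
    8  c$dcbdbccdbadabda  a
    9  cbdbccdbadabdac$d  d
   10  ccdbadabdac$dcbdb  b
   11  cdbadabdac$dcbdbc  c
   12  dabdac$dcbdbccdba  a
   13  dac$dcbdbccdbadab  b
   14  dbadabdac$dcbdbcc  c
   15  dbccdbadabdac$dcb  b
   16  dcbdbccdbadabdac$  $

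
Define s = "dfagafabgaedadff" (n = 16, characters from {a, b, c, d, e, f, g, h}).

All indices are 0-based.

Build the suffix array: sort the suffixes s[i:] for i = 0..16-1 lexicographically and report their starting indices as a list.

[6, 12, 9, 4, 2, 7, 11, 0, 13, 10, 15, 5, 1, 14, 8, 3]

rank | idx | suffix
   0 |   6 | abgaedadff
   1 |  12 | adff
   2 |   9 | aedadff
   3 |   4 | afabgaedadff
   4 |   2 | agafabgaedadff
   5 |   7 | bgaedadff
   6 |  11 | dadff
   7 |   0 | dfagafabgaedadff
   8 |  13 | dff
   9 |  10 | edadff
  10 |  15 | f
  11 |   5 | fabgaedadff
  12 |   1 | fagafabgaedadff
  13 |  14 | ff
  14 |   8 | gaedadff
  15 |   3 | gafabgaedadff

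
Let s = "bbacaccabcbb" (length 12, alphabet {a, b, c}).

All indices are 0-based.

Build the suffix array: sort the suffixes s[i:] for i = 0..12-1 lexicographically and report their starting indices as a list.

[7, 2, 4, 11, 1, 10, 0, 8, 6, 3, 9, 5]

rank→(start, suffix):
  0 → (7, 'abcbb')
  1 → (2, 'acaccabcbb')
  2 → (4, 'accabcbb')
  3 → (11, 'b')
  4 → (1, 'bacaccabcbb')
  5 → (10, 'bb')
  6 → (0, 'bbacaccabcbb')
  7 → (8, 'bcbb')
  8 → (6, 'cabcbb')
  9 → (3, 'caccabcbb')
  10 → (9, 'cbb')
  11 → (5, 'ccabcbb')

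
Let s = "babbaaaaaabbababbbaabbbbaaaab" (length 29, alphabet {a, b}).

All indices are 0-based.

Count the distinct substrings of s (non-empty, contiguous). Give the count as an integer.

347

rank→(start, suffix):
  0 → (4, 'aaaaaabbababbbaabbbbaaaab')
  1 → (5, 'aaaaabbababbbaabbbbaaaab')
  2 → (24, 'aaaab')
  3 → (6, 'aaaabbababbbaabbbbaaaab')
  4 → (25, 'aaab')
  5 → (7, 'aaabbababbbaabbbbaaaab')
  6 → (26, 'aab')
  7 → (8, 'aabbababbbaabbbbaaaab')
  8 → (18, 'aabbbbaaaab')
  9 → (27, 'ab')
  10 → (12, 'ababbbaabbbbaaaab')
  11 → (1, 'abbaaaaaabbababbbaabbbbaaaab')
  12 → (9, 'abbababbbaabbbbaaaab')
  13 → (14, 'abbbaabbbbaaaab')
  14 → (19, 'abbbbaaaab')
  15 → (28, 'b')
  16 → (3, 'baaaaaabbababbbaabbbbaaaab')
  17 → (23, 'baaaab')
  18 → (17, 'baabbbbaaaab')
  19 → (11, 'bababbbaabbbbaaaab')
  20 → (0, 'babbaaaaaabbababbbaabbbbaaaab')
  21 → (13, 'babbbaabbbbaaaab')
  22 → (2, 'bbaaaaaabbababbbaabbbbaaaab')
  23 → (22, 'bbaaaab')
  24 → (16, 'bbaabbbbaaaab')
  25 → (10, 'bbababbbaabbbbaaaab')
  26 → (21, 'bbbaaaab')
  27 → (15, 'bbbaabbbbaaaab')
  28 → (20, 'bbbbaaaab')

SA = [4, 5, 24, 6, 25, 7, 26, 8, 18, 27, 12, 1, 9, 14, 19, 28, 3, 23, 17, 11, 0, 13, 2, 22, 16, 10, 21, 15, 20]
i: (SA[i-1],SA[i]) lcp shared
  1: (4,5) 5 'aaaaa'
  2: (5,24) 4 'aaaa'
  3: (24,6) 5 'aaaab'
  4: (6,25) 3 'aaa'
  5: (25,7) 4 'aaab'
  6: (7,26) 2 'aa'
  7: (26,8) 3 'aab'
  8: (8,18) 4 'aabb'
  9: (18,27) 1 'a'
  10: (27,12) 2 'ab'
  11: (12,1) 2 'ab'
  12: (1,9) 4 'abba'
  13: (9,14) 3 'abb'
  14: (14,19) 4 'abbb'
  15: (19,28) 0 ''
  16: (28,3) 1 'b'
  17: (3,23) 5 'baaaa'
  18: (23,17) 3 'baa'
  19: (17,11) 2 'ba'
  20: (11,0) 3 'bab'
  21: (0,13) 4 'babb'
  22: (13,2) 1 'b'
  23: (2,22) 6 'bbaaaa'
  24: (22,16) 4 'bbaa'
  25: (16,10) 3 'bba'
  26: (10,21) 2 'bb'
  27: (21,15) 5 'bbbaa'
  28: (15,20) 3 'bbb'

n(n+1)/2 = 29·30/2 = 435
Σ LCP = 0 + 5 + 4 + 5 + 3 + 4 + 2 + 3 + 4 + 1 + 2 + 2 + 4 + 3 + 4 + 0 + 1 + 5 + 3 + 2 + 3 + 4 + 1 + 6 + 4 + 3 + 2 + 5 + 3 = 88
distinct = 435 − 88 = 347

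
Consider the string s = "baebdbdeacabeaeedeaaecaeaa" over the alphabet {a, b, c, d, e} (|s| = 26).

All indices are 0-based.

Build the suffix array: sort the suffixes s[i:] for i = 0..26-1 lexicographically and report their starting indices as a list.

[25, 24, 18, 10, 8, 22, 1, 19, 13, 0, 3, 5, 11, 9, 21, 4, 16, 6, 23, 17, 7, 12, 2, 20, 15, 14]

rank→(start, suffix):
  0 → (25, 'a')
  1 → (24, 'aa')
  2 → (18, 'aaecaeaa')
  3 → (10, 'abeaeedeaaecaeaa')
  4 → (8, 'acabeaeedeaaecaeaa')
  5 → (22, 'aeaa')
  6 → (1, 'aebdbdeacabeaeedeaaecaeaa')
  7 → (19, 'aecaeaa')
  8 → (13, 'aeedeaaecaeaa')
  9 → (0, 'baebdbdeacabeaeedeaaecaeaa')
  10 → (3, 'bdbdeacabeaeedeaaecaeaa')
  11 → (5, 'bdeacabeaeedeaaecaeaa')
  12 → (11, 'beaeedeaaecaeaa')
  13 → (9, 'cabeaeedeaaecaeaa')
  14 → (21, 'caeaa')
  15 → (4, 'dbdeacabeaeedeaaecaeaa')
  16 → (16, 'deaaecaeaa')
  17 → (6, 'deacabeaeedeaaecaeaa')
  18 → (23, 'eaa')
  19 → (17, 'eaaecaeaa')
  20 → (7, 'eacabeaeedeaaecaeaa')
  21 → (12, 'eaeedeaaecaeaa')
  22 → (2, 'ebdbdeacabeaeedeaaecaeaa')
  23 → (20, 'ecaeaa')
  24 → (15, 'edeaaecaeaa')
  25 → (14, 'eedeaaecaeaa')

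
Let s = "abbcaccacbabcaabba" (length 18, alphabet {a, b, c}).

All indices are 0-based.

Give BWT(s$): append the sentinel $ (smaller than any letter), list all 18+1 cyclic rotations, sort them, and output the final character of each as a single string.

abca$bccbcaaabbcbaa

rank  rotation             last
    0  $abbcaccacbabcaabba  a
    1  a$abbcaccacbabcaabb  b
    2  aabba$abbcaccacbabc  c
    3  abba$abbcaccacbabca  a
    4  abbcaccacbabcaabba$  $
    5  abcaabba$abbcaccacb  b
    6  acbabcaabba$abbcacc  c
    7  accacbabcaabba$abbc  c
    8  ba$abbcaccacbabcaab  b
    9  babcaabba$abbcaccac  c
   10  bba$abbcaccacbabcaa  a
   11  bbcaccacbabcaabba$a  a
   12  bcaabba$abbcaccacba  a
   13  bcaccacbabcaabba$ab  b
   14  caabba$abbcaccacbab  b
   15  cacbabcaabba$abbcac  c
   16  caccacbabcaabba$abb  b
   17  cbabcaabba$abbcacca  a
   18  ccacbabcaabba$abbca  a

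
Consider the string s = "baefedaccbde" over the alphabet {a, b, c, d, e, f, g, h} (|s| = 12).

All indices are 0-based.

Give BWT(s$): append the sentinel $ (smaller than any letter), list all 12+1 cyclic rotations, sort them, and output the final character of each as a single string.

edb$ccaebdfae

rank  rotation       last
    0  $baefedaccbde  e
    1  accbde$baefed  d
    2  aefedaccbde$b  b
    3  baefedaccbde$  $
    4  bde$baefedacc  c
    5  cbde$baefedac  c
    6  ccbde$baefeda  a
    7  daccbde$baefe  e
    8  de$baefedaccb  b
    9  e$baefedaccbd  d
   10  edaccbde$baef  f
   11  efedaccbde$ba  a
   12  fedaccbde$bae  e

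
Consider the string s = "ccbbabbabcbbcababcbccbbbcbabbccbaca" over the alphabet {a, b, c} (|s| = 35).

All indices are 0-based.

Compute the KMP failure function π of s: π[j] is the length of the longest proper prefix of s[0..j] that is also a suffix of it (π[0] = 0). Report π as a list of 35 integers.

[0, 1, 0, 0, 0, 0, 0, 0, 0, 1, 0, 0, 1, 0, 0, 0, 0, 1, 0, 1, 2, 3, 4, 0, 1, 0, 0, 0, 0, 1, 2, 3, 0, 1, 0]

π[0] = 0
j=1 s[j]='c': π[1]=1 (border 'c')
j=2 s[j]='b': k: 1→0; π[2]=0 (border '')
j=3 s[j]='b': π[3]=0 (border '')
j=4 s[j]='a': π[4]=0 (border '')
j=5 s[j]='b': π[5]=0 (border '')
j=6 s[j]='b': π[6]=0 (border '')
j=7 s[j]='a': π[7]=0 (border '')
j=8 s[j]='b': π[8]=0 (border '')
j=9 s[j]='c': π[9]=1 (border 'c')
j=10 s[j]='b': k: 1→0; π[10]=0 (border '')
j=11 s[j]='b': π[11]=0 (border '')
j=12 s[j]='c': π[12]=1 (border 'c')
j=13 s[j]='a': k: 1→0; π[13]=0 (border '')
j=14 s[j]='b': π[14]=0 (border '')
j=15 s[j]='a': π[15]=0 (border '')
j=16 s[j]='b': π[16]=0 (border '')
j=17 s[j]='c': π[17]=1 (border 'c')
j=18 s[j]='b': k: 1→0; π[18]=0 (border '')
j=19 s[j]='c': π[19]=1 (border 'c')
j=20 s[j]='c': π[20]=2 (border 'cc')
j=21 s[j]='b': π[21]=3 (border 'ccb')
j=22 s[j]='b': π[22]=4 (border 'ccbb')
j=23 s[j]='b': k: 4→0; π[23]=0 (border '')
j=24 s[j]='c': π[24]=1 (border 'c')
j=25 s[j]='b': k: 1→0; π[25]=0 (border '')
j=26 s[j]='a': π[26]=0 (border '')
j=27 s[j]='b': π[27]=0 (border '')
j=28 s[j]='b': π[28]=0 (border '')
j=29 s[j]='c': π[29]=1 (border 'c')
j=30 s[j]='c': π[30]=2 (border 'cc')
j=31 s[j]='b': π[31]=3 (border 'ccb')
j=32 s[j]='a': k: 3→0; π[32]=0 (border '')
j=33 s[j]='c': π[33]=1 (border 'c')
j=34 s[j]='a': k: 1→0; π[34]=0 (border '')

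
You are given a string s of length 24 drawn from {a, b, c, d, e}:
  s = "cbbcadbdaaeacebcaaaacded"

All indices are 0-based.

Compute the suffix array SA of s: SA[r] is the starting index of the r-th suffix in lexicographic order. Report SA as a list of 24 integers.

sorted suffixes:
  #0 SA[0]=16  'aaaacded'
  #1 SA[1]=17  'aaacded'
  #2 SA[2]=18  'aacded'
  #3 SA[3]=8  'aaeacebcaaaacded'
  #4 SA[4]=19  'acded'
  #5 SA[5]=11  'acebcaaaacded'
  #6 SA[6]=4  'adbdaaeacebcaaaacded'
  #7 SA[7]=9  'aeacebcaaaacded'
  #8 SA[8]=1  'bbcadbdaaeacebcaaaacded'
  #9 SA[9]=14  'bcaaaacded'
  #10 SA[10]=2  'bcadbdaaeacebcaaaacded'
  #11 SA[11]=6  'bdaaeacebcaaaacded'
  #12 SA[12]=15  'caaaacded'
  #13 SA[13]=3  'cadbdaaeacebcaaaacded'
  #14 SA[14]=0  'cbbcadbdaaeacebcaaaacded'
  #15 SA[15]=20  'cded'
  #16 SA[16]=12  'cebcaaaacded'
  #17 SA[17]=23  'd'
  #18 SA[18]=7  'daaeacebcaaaacded'
  #19 SA[19]=5  'dbdaaeacebcaaaacded'
  #20 SA[20]=21  'ded'
  #21 SA[21]=10  'eacebcaaaacded'
  #22 SA[22]=13  'ebcaaaacded'
  #23 SA[23]=22  'ed'

[16, 17, 18, 8, 19, 11, 4, 9, 1, 14, 2, 6, 15, 3, 0, 20, 12, 23, 7, 5, 21, 10, 13, 22]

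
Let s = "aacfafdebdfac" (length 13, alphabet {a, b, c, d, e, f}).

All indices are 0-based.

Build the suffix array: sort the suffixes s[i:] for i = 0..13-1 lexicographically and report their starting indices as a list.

[0, 11, 1, 4, 8, 12, 2, 6, 9, 7, 10, 3, 5]

rank→(start, suffix):
  0 → (0, 'aacfafdebdfac')
  1 → (11, 'ac')
  2 → (1, 'acfafdebdfac')
  3 → (4, 'afdebdfac')
  4 → (8, 'bdfac')
  5 → (12, 'c')
  6 → (2, 'cfafdebdfac')
  7 → (6, 'debdfac')
  8 → (9, 'dfac')
  9 → (7, 'ebdfac')
  10 → (10, 'fac')
  11 → (3, 'fafdebdfac')
  12 → (5, 'fdebdfac')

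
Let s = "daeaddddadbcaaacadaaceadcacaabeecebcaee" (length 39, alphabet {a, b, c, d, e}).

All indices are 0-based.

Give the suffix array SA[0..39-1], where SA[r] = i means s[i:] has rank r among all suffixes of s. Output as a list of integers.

sorted suffixes:
  #0 SA[0]=12  'aaacadaaceadcacaabeecebcaee'
  #1 SA[1]=27  'aabeecebcaee'
  #2 SA[2]=13  'aacadaaceadcacaabeecebcaee'
  #3 SA[3]=18  'aaceadcacaabeecebcaee'
  #4 SA[4]=28  'abeecebcaee'
  #5 SA[5]=25  'acaabeecebcaee'
  #6 SA[6]=14  'acadaaceadcacaabeecebcaee'
  #7 SA[7]=19  'aceadcacaabeecebcaee'
  #8 SA[8]=16  'adaaceadcacaabeecebcaee'
  #9 SA[9]=8  'adbcaaacadaaceadcacaabeecebcaee'
  #10 SA[10]=22  'adcacaabeecebcaee'
  #11 SA[11]=3  'addddadbcaaacadaaceadcacaabeecebcaee'
  #12 SA[12]=1  'aeaddddadbcaaacadaaceadcacaabeecebcaee'
  #13 SA[13]=36  'aee'
  #14 SA[14]=10  'bcaaacadaaceadcacaabeecebcaee'
  #15 SA[15]=34  'bcaee'
  #16 SA[16]=29  'beecebcaee'
  #17 SA[17]=11  'caaacadaaceadcacaabeecebcaee'
  #18 SA[18]=26  'caabeecebcaee'
  #19 SA[19]=24  'cacaabeecebcaee'
  #20 SA[20]=15  'cadaaceadcacaabeecebcaee'
  #21 SA[21]=35  'caee'
  #22 SA[22]=20  'ceadcacaabeecebcaee'
  #23 SA[23]=32  'cebcaee'
  #24 SA[24]=17  'daaceadcacaabeecebcaee'
  #25 SA[25]=7  'dadbcaaacadaaceadcacaabeecebcaee'
  #26 SA[26]=0  'daeaddddadbcaaacadaaceadcacaabeecebcaee'
  #27 SA[27]=9  'dbcaaacadaaceadcacaabeecebcaee'
  #28 SA[28]=23  'dcacaabeecebcaee'
  #29 SA[29]=6  'ddadbcaaacadaaceadcacaabeecebcaee'
  #30 SA[30]=5  'dddadbcaaacadaaceadcacaabeecebcaee'
  #31 SA[31]=4  'ddddadbcaaacadaaceadcacaabeecebcaee'
  #32 SA[32]=38  'e'
  #33 SA[33]=21  'eadcacaabeecebcaee'
  #34 SA[34]=2  'eaddddadbcaaacadaaceadcacaabeecebcaee'
  #35 SA[35]=33  'ebcaee'
  #36 SA[36]=31  'ecebcaee'
  #37 SA[37]=37  'ee'
  #38 SA[38]=30  'eecebcaee'

[12, 27, 13, 18, 28, 25, 14, 19, 16, 8, 22, 3, 1, 36, 10, 34, 29, 11, 26, 24, 15, 35, 20, 32, 17, 7, 0, 9, 23, 6, 5, 4, 38, 21, 2, 33, 31, 37, 30]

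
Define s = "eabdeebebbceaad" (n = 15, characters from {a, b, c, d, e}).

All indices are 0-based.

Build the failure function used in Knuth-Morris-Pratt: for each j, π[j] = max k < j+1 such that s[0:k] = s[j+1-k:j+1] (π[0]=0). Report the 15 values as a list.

π[0] = 0
j=1 s[j]='a': π[1]=0 (border '')
j=2 s[j]='b': π[2]=0 (border '')
j=3 s[j]='d': π[3]=0 (border '')
j=4 s[j]='e': π[4]=1 (border 'e')
j=5 s[j]='e': k: 1→0; π[5]=1 (border 'e')
j=6 s[j]='b': k: 1→0; π[6]=0 (border '')
j=7 s[j]='e': π[7]=1 (border 'e')
j=8 s[j]='b': k: 1→0; π[8]=0 (border '')
j=9 s[j]='b': π[9]=0 (border '')
j=10 s[j]='c': π[10]=0 (border '')
j=11 s[j]='e': π[11]=1 (border 'e')
j=12 s[j]='a': π[12]=2 (border 'ea')
j=13 s[j]='a': k: 2→0; π[13]=0 (border '')
j=14 s[j]='d': π[14]=0 (border '')

[0, 0, 0, 0, 1, 1, 0, 1, 0, 0, 0, 1, 2, 0, 0]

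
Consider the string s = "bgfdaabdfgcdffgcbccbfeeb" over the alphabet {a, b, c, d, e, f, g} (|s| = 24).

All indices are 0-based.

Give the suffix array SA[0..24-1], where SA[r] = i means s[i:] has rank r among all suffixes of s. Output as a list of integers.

rank→(start, suffix):
  0 → (4, 'aabdfgcdffgcbccbfeeb')
  1 → (5, 'abdfgcdffgcbccbfeeb')
  2 → (23, 'b')
  3 → (16, 'bccbfeeb')
  4 → (6, 'bdfgcdffgcbccbfeeb')
  5 → (19, 'bfeeb')
  6 → (0, 'bgfdaabdfgcdffgcbccbfeeb')
  7 → (15, 'cbccbfeeb')
  8 → (18, 'cbfeeb')
  9 → (17, 'ccbfeeb')
  10 → (10, 'cdffgcbccbfeeb')
  11 → (3, 'daabdfgcdffgcbccbfeeb')
  12 → (11, 'dffgcbccbfeeb')
  13 → (7, 'dfgcdffgcbccbfeeb')
  14 → (22, 'eb')
  15 → (21, 'eeb')
  16 → (2, 'fdaabdfgcdffgcbccbfeeb')
  17 → (20, 'feeb')
  18 → (12, 'ffgcbccbfeeb')
  19 → (13, 'fgcbccbfeeb')
  20 → (8, 'fgcdffgcbccbfeeb')
  21 → (14, 'gcbccbfeeb')
  22 → (9, 'gcdffgcbccbfeeb')
  23 → (1, 'gfdaabdfgcdffgcbccbfeeb')

[4, 5, 23, 16, 6, 19, 0, 15, 18, 17, 10, 3, 11, 7, 22, 21, 2, 20, 12, 13, 8, 14, 9, 1]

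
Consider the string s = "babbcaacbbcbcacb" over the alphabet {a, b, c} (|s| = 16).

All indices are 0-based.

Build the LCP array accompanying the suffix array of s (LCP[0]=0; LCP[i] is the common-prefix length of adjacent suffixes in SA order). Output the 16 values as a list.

sorted suffixes:
  #0 SA[0]=5  'aacbbcbcacb'
  #1 SA[1]=1  'abbcaacbbcbcacb'
  #2 SA[2]=13  'acb'
  #3 SA[3]=6  'acbbcbcacb'
  #4 SA[4]=15  'b'
  #5 SA[5]=0  'babbcaacbbcbcacb'
  #6 SA[6]=2  'bbcaacbbcbcacb'
  #7 SA[7]=8  'bbcbcacb'
  #8 SA[8]=3  'bcaacbbcbcacb'
  #9 SA[9]=11  'bcacb'
  #10 SA[10]=9  'bcbcacb'
  #11 SA[11]=4  'caacbbcbcacb'
  #12 SA[12]=12  'cacb'
  #13 SA[13]=14  'cb'
  #14 SA[14]=7  'cbbcbcacb'
  #15 SA[15]=10  'cbcacb'

SA = [5, 1, 13, 6, 15, 0, 2, 8, 3, 11, 9, 4, 12, 14, 7, 10]
rank  pair      lcp
   1  s[5:],s[1:]  1  'a'
   2  s[1:],s[13:]  1  'a'
   3  s[13:],s[6:]  3  'acb'
   4  s[6:],s[15:]  0  ''
   5  s[15:],s[0:]  1  'b'
   6  s[0:],s[2:]  1  'b'
   7  s[2:],s[8:]  3  'bbc'
   8  s[8:],s[3:]  1  'b'
   9  s[3:],s[11:]  3  'bca'
  10  s[11:],s[9:]  2  'bc'
  11  s[9:],s[4:]  0  ''
  12  s[4:],s[12:]  2  'ca'
  13  s[12:],s[14:]  1  'c'
  14  s[14:],s[7:]  2  'cb'
  15  s[7:],s[10:]  2  'cb'

[0, 1, 1, 3, 0, 1, 1, 3, 1, 3, 2, 0, 2, 1, 2, 2]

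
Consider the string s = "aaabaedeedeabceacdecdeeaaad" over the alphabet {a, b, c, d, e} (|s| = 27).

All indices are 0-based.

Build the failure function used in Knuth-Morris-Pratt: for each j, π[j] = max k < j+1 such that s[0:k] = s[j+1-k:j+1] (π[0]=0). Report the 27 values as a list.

π[0] = 0
j=1 s[j]='a': π[1]=1 (border 'a')
j=2 s[j]='a': π[2]=2 (border 'aa')
j=3 s[j]='b': k: 2→1→0; π[3]=0 (border '')
j=4 s[j]='a': π[4]=1 (border 'a')
j=5 s[j]='e': k: 1→0; π[5]=0 (border '')
j=6 s[j]='d': π[6]=0 (border '')
j=7 s[j]='e': π[7]=0 (border '')
j=8 s[j]='e': π[8]=0 (border '')
j=9 s[j]='d': π[9]=0 (border '')
j=10 s[j]='e': π[10]=0 (border '')
j=11 s[j]='a': π[11]=1 (border 'a')
j=12 s[j]='b': k: 1→0; π[12]=0 (border '')
j=13 s[j]='c': π[13]=0 (border '')
j=14 s[j]='e': π[14]=0 (border '')
j=15 s[j]='a': π[15]=1 (border 'a')
j=16 s[j]='c': k: 1→0; π[16]=0 (border '')
j=17 s[j]='d': π[17]=0 (border '')
j=18 s[j]='e': π[18]=0 (border '')
j=19 s[j]='c': π[19]=0 (border '')
j=20 s[j]='d': π[20]=0 (border '')
j=21 s[j]='e': π[21]=0 (border '')
j=22 s[j]='e': π[22]=0 (border '')
j=23 s[j]='a': π[23]=1 (border 'a')
j=24 s[j]='a': π[24]=2 (border 'aa')
j=25 s[j]='a': π[25]=3 (border 'aaa')
j=26 s[j]='d': k: 3→2→1→0; π[26]=0 (border '')

[0, 1, 2, 0, 1, 0, 0, 0, 0, 0, 0, 1, 0, 0, 0, 1, 0, 0, 0, 0, 0, 0, 0, 1, 2, 3, 0]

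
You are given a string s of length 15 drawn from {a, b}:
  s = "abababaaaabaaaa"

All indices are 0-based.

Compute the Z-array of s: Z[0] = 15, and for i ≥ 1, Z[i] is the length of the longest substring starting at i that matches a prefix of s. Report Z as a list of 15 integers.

Z[0]=15
i=1: i≥r, start 0; Z[1]=0
i=2: i≥r, start 0; Z[2]=5 extend→box=[2,7)
i=3: min(r-i=4, Z[1]=0)=0; Z[3]=0
i=4: min(r-i=3, Z[2]=5)=3; Z[4]=3
i=5: min(r-i=2, Z[3]=0)=0; Z[5]=0
i=6: min(r-i=1, Z[4]=3)=1; Z[6]=1
i=7: i≥r, start 0; Z[7]=1 extend→box=[7,8)
i=8: i≥r, start 0; Z[8]=1 extend→box=[8,9)
i=9: i≥r, start 0; Z[9]=3 extend→box=[9,12)
i=10: min(r-i=2, Z[1]=0)=0; Z[10]=0
i=11: min(r-i=1, Z[2]=5)=1; Z[11]=1
i=12: i≥r, start 0; Z[12]=1 extend→box=[12,13)
i=13: i≥r, start 0; Z[13]=1 extend→box=[13,14)
i=14: i≥r, start 0; Z[14]=1 extend→box=[14,15)

[15, 0, 5, 0, 3, 0, 1, 1, 1, 3, 0, 1, 1, 1, 1]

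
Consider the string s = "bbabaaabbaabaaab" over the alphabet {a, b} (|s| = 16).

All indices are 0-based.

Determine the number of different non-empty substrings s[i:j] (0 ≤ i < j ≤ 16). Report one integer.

98

rank | idx | suffix
   0 |  12 | aaab
   1 |   4 | aaabbaabaaab
   2 |  13 | aab
   3 |   9 | aabaaab
   4 |   5 | aabbaabaaab
   5 |  14 | ab
   6 |  10 | abaaab
   7 |   2 | abaaabbaabaaab
   8 |   6 | abbaabaaab
   9 |  15 | b
  10 |  11 | baaab
  11 |   3 | baaabbaabaaab
  12 |   8 | baabaaab
  13 |   1 | babaaabbaabaaab
  14 |   7 | bbaabaaab
  15 |   0 | bbabaaabbaabaaab

SA = [12, 4, 13, 9, 5, 14, 10, 2, 6, 15, 11, 3, 8, 1, 7, 0]
i: (SA[i-1],SA[i]) lcp shared
  1: (12,4) 4 'aaab'
  2: (4,13) 2 'aa'
  3: (13,9) 3 'aab'
  4: (9,5) 3 'aab'
  5: (5,14) 1 'a'
  6: (14,10) 2 'ab'
  7: (10,2) 6 'abaaab'
  8: (2,6) 2 'ab'
  9: (6,15) 0 ''
  10: (15,11) 1 'b'
  11: (11,3) 5 'baaab'
  12: (3,8) 3 'baa'
  13: (8,1) 2 'ba'
  14: (1,7) 1 'b'
  15: (7,0) 3 'bba'

n(n+1)/2 = 16·17/2 = 136
Σ LCP = 0 + 4 + 2 + 3 + 3 + 1 + 2 + 6 + 2 + 0 + 1 + 5 + 3 + 2 + 1 + 3 = 38
distinct = 136 − 38 = 98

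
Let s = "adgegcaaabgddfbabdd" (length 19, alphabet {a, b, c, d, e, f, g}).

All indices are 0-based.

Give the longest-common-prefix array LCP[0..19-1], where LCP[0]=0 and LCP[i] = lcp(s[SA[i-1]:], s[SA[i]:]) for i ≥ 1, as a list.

[0, 2, 1, 2, 1, 0, 1, 1, 0, 0, 1, 2, 1, 1, 0, 0, 0, 1, 1]

rank→(start, suffix):
  0 → (6, 'aaabgddfbabdd')
  1 → (7, 'aabgddfbabdd')
  2 → (15, 'abdd')
  3 → (8, 'abgddfbabdd')
  4 → (0, 'adgegcaaabgddfbabdd')
  5 → (14, 'babdd')
  6 → (16, 'bdd')
  7 → (9, 'bgddfbabdd')
  8 → (5, 'caaabgddfbabdd')
  9 → (18, 'd')
  10 → (17, 'dd')
  11 → (11, 'ddfbabdd')
  12 → (12, 'dfbabdd')
  13 → (1, 'dgegcaaabgddfbabdd')
  14 → (3, 'egcaaabgddfbabdd')
  15 → (13, 'fbabdd')
  16 → (4, 'gcaaabgddfbabdd')
  17 → (10, 'gddfbabdd')
  18 → (2, 'gegcaaabgddfbabdd')

SA = [6, 7, 15, 8, 0, 14, 16, 9, 5, 18, 17, 11, 12, 1, 3, 13, 4, 10, 2]
rank  pair      lcp
   1  s[6:],s[7:]  2  'aa'
   2  s[7:],s[15:]  1  'a'
   3  s[15:],s[8:]  2  'ab'
   4  s[8:],s[0:]  1  'a'
   5  s[0:],s[14:]  0  ''
   6  s[14:],s[16:]  1  'b'
   7  s[16:],s[9:]  1  'b'
   8  s[9:],s[5:]  0  ''
   9  s[5:],s[18:]  0  ''
  10  s[18:],s[17:]  1  'd'
  11  s[17:],s[11:]  2  'dd'
  12  s[11:],s[12:]  1  'd'
  13  s[12:],s[1:]  1  'd'
  14  s[1:],s[3:]  0  ''
  15  s[3:],s[13:]  0  ''
  16  s[13:],s[4:]  0  ''
  17  s[4:],s[10:]  1  'g'
  18  s[10:],s[2:]  1  'g'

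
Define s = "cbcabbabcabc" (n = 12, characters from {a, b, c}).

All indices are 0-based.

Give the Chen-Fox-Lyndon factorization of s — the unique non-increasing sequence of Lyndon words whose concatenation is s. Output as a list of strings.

emit factor 1: 'c' (i=0, period=1)
emit factor 2: 'bc' (i=1, period=2)
emit factor 3: 'abbabcabc' (i=3, period=9)

["c", "bc", "abbabcabc"]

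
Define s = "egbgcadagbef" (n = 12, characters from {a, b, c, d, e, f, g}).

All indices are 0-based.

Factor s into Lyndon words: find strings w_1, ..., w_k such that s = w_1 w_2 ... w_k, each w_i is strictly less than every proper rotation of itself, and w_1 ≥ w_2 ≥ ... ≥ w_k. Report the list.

["eg", "bgc", "adagbef"]

emit factor 1: 'eg' (i=0, period=2)
emit factor 2: 'bgc' (i=2, period=3)
emit factor 3: 'adagbef' (i=5, period=7)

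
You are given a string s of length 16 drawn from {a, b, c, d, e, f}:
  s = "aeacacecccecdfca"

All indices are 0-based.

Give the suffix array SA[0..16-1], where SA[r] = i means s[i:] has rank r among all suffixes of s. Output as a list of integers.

rank→(start, suffix):
  0 → (15, 'a')
  1 → (2, 'acacecccecdfca')
  2 → (4, 'acecccecdfca')
  3 → (0, 'aeacacecccecdfca')
  4 → (14, 'ca')
  5 → (3, 'cacecccecdfca')
  6 → (7, 'cccecdfca')
  7 → (8, 'ccecdfca')
  8 → (11, 'cdfca')
  9 → (5, 'cecccecdfca')
  10 → (9, 'cecdfca')
  11 → (12, 'dfca')
  12 → (1, 'eacacecccecdfca')
  13 → (6, 'ecccecdfca')
  14 → (10, 'ecdfca')
  15 → (13, 'fca')

[15, 2, 4, 0, 14, 3, 7, 8, 11, 5, 9, 12, 1, 6, 10, 13]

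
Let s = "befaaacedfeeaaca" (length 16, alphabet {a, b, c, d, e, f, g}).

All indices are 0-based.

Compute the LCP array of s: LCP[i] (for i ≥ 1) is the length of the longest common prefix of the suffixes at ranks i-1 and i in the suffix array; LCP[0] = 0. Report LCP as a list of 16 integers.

[0, 1, 2, 3, 1, 2, 0, 0, 1, 0, 0, 1, 1, 1, 0, 1]

rank→(start, suffix):
  0 → (15, 'a')
  1 → (3, 'aaacedfeeaaca')
  2 → (12, 'aaca')
  3 → (4, 'aacedfeeaaca')
  4 → (13, 'aca')
  5 → (5, 'acedfeeaaca')
  6 → (0, 'befaaacedfeeaaca')
  7 → (14, 'ca')
  8 → (6, 'cedfeeaaca')
  9 → (8, 'dfeeaaca')
  10 → (11, 'eaaca')
  11 → (7, 'edfeeaaca')
  12 → (10, 'eeaaca')
  13 → (1, 'efaaacedfeeaaca')
  14 → (2, 'faaacedfeeaaca')
  15 → (9, 'feeaaca')

SA = [15, 3, 12, 4, 13, 5, 0, 14, 6, 8, 11, 7, 10, 1, 2, 9]
rank  pair      lcp
   1  s[15:],s[3:]  1  'a'
   2  s[3:],s[12:]  2  'aa'
   3  s[12:],s[4:]  3  'aac'
   4  s[4:],s[13:]  1  'a'
   5  s[13:],s[5:]  2  'ac'
   6  s[5:],s[0:]  0  ''
   7  s[0:],s[14:]  0  ''
   8  s[14:],s[6:]  1  'c'
   9  s[6:],s[8:]  0  ''
  10  s[8:],s[11:]  0  ''
  11  s[11:],s[7:]  1  'e'
  12  s[7:],s[10:]  1  'e'
  13  s[10:],s[1:]  1  'e'
  14  s[1:],s[2:]  0  ''
  15  s[2:],s[9:]  1  'f'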